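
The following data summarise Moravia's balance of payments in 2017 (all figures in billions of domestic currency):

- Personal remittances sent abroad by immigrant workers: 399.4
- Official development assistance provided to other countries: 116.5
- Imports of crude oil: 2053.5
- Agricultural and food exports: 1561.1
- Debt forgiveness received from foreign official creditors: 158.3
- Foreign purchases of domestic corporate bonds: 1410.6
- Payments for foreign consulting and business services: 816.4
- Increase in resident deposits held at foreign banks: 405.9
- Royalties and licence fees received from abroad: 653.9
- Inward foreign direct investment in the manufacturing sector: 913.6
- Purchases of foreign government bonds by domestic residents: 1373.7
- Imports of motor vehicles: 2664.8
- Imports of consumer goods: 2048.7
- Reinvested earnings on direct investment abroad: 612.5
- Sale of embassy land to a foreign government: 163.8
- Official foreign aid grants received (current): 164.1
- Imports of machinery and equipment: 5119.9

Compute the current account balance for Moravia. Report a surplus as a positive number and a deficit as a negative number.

-10227.6

Goods: -5119.9 - 2053.5 - 2048.7 + 1561.1 - 2664.8 = -10325.8
Services: -816.4 + 653.9 = -162.5
Primary income: 612.5
Secondary income: -399.4 - 116.5 + 164.1 = -351.8
Current account = (-10325.8) + (-162.5) + 612.5 + (-351.8) = -10227.6
(Excluded from the current account — capital account: debt forgiveness received from foreign official creditors 158.3, sale of embassy land to a foreign government 163.8; financial account: foreign purchases of domestic corporate bonds 1410.6, increase in resident deposits held at foreign banks 405.9, inward foreign direct investment in the manufacturing sector 913.6, purchases of foreign government bonds by domestic residents 1373.7.)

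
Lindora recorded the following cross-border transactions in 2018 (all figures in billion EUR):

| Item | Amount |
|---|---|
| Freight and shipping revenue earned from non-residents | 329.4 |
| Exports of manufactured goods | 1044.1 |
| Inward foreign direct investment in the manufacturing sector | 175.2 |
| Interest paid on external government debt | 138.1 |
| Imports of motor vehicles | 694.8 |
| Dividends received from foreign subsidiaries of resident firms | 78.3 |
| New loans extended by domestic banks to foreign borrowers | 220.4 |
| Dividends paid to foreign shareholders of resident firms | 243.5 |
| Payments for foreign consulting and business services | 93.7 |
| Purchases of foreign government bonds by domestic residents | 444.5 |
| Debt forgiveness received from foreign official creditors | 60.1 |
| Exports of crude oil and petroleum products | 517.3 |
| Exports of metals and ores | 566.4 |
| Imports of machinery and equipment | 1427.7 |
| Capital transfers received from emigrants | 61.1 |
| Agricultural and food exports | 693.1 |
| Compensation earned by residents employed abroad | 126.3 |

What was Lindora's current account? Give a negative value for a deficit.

Goods: -694.8 + 566.4 + 1044.1 + 693.1 + 517.3 - 1427.7 = 698.4
Services: 329.4 - 93.7 = 235.7
Primary income: 126.3 - 243.5 + 78.3 - 138.1 = -177.0
Current account = 698.4 + 235.7 + (-177.0) = 757.1
(Excluded from the current account — financial account: inward foreign direct investment in the manufacturing sector 175.2, new loans extended by domestic banks to foreign borrowers 220.4, purchases of foreign government bonds by domestic residents 444.5; capital account: debt forgiveness received from foreign official creditors 60.1, capital transfers received from emigrants 61.1.)

757.1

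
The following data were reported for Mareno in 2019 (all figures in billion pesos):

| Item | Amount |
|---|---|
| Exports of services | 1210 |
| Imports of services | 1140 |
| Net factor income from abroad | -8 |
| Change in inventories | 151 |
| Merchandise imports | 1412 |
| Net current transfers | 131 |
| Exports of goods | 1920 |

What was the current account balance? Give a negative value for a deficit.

Goods balance = 1920 - 1412 = 508
Services balance = 1210 - 1140 = 70
Trade balance (goods + services) = 508 + 70 = 578
Net primary income = -8
Net secondary income = 131
Current account = 578 + (-8) + 131 = 701

701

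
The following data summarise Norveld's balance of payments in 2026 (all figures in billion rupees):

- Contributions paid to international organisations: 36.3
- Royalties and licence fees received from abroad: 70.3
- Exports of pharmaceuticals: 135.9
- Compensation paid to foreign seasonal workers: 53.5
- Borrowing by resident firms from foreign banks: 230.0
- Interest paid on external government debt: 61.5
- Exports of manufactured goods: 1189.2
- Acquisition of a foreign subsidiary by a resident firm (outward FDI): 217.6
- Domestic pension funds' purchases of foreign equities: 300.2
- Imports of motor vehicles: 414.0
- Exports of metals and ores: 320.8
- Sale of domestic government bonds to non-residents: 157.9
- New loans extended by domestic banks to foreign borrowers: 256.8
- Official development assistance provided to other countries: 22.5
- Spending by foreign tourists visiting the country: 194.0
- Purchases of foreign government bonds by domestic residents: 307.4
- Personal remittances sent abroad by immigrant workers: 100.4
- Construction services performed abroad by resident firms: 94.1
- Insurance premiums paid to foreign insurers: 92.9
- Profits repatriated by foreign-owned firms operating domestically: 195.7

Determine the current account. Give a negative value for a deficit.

1027.5

Goods: 1189.2 - 414.0 + 135.9 + 320.8 = 1231.9
Services: 94.1 + 70.3 + 194.0 - 92.9 = 265.5
Primary income: -195.7 - 61.5 - 53.5 = -310.7
Secondary income: -36.3 - 22.5 - 100.4 = -159.2
Current account = 1231.9 + 265.5 + (-310.7) + (-159.2) = 1027.5
(Excluded from the current account — financial account: borrowing by resident firms from foreign banks 230.0, acquisition of a foreign subsidiary by a resident firm (outward FDI) 217.6, domestic pension funds' purchases of foreign equities 300.2, sale of domestic government bonds to non-residents 157.9, new loans extended by domestic banks to foreign borrowers 256.8, purchases of foreign government bonds by domestic residents 307.4.)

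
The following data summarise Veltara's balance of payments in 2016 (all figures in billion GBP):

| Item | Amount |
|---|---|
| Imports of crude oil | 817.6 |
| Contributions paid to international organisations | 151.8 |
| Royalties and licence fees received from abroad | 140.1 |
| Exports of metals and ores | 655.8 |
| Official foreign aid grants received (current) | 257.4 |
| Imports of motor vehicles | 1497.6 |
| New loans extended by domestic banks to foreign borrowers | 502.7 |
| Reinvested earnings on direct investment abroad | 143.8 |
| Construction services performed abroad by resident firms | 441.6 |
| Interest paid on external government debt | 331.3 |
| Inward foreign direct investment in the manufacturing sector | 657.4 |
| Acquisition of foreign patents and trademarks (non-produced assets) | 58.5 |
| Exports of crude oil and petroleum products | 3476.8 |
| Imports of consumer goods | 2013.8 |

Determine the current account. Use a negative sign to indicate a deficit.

Goods: -817.6 + 3476.8 - 1497.6 - 2013.8 + 655.8 = -196.4
Services: 441.6 + 140.1 = 581.7
Primary income: 143.8 - 331.3 = -187.5
Secondary income: 257.4 - 151.8 = 105.6
Current account = (-196.4) + 581.7 + (-187.5) + 105.6 = 303.4
(Excluded from the current account — financial account: new loans extended by domestic banks to foreign borrowers 502.7, inward foreign direct investment in the manufacturing sector 657.4; capital account: acquisition of foreign patents and trademarks (non-produced assets) 58.5.)

303.4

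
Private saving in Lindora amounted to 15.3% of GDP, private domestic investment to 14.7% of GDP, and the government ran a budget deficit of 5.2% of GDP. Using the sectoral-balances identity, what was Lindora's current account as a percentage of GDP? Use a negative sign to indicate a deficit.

-4.6

By the sectoral-balances identity, CA = (S_private - I) + (T - G).
Private balance = 15.3 - 14.7 = 0.6
Government balance (T - G) = -5.2
CA = 0.6 + (-5.2) = -4.6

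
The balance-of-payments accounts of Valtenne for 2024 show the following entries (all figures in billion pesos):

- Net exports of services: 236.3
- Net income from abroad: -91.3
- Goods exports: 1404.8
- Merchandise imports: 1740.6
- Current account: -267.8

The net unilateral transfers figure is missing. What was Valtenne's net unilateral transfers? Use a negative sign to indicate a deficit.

-77.0

Current account = goods balance + services balance + net primary income + net secondary income
Sum of the known components = -190.8
Net unilateral transfers = CA - (known components) = -267.8 - (-190.8) = -77.0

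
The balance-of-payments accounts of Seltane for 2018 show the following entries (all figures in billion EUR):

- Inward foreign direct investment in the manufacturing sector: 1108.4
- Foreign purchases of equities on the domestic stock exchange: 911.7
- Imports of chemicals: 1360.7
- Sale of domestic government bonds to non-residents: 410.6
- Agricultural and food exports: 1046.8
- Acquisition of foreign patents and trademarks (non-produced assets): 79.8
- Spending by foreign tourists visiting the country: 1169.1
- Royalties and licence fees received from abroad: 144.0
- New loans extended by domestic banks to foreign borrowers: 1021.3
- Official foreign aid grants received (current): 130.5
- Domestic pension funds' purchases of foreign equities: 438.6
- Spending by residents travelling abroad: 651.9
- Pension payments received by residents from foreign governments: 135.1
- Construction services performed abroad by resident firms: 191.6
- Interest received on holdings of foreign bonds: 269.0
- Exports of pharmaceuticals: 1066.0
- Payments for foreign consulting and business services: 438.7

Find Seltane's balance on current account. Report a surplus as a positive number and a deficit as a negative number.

Goods: 1066.0 - 1360.7 + 1046.8 = 752.1
Services: 191.6 - 438.7 + 1169.1 + 144.0 - 651.9 = 414.1
Primary income: 269.0
Secondary income: 135.1 + 130.5 = 265.6
Current account = 752.1 + 414.1 + 269.0 + 265.6 = 1700.8
(Excluded from the current account — financial account: inward foreign direct investment in the manufacturing sector 1108.4, foreign purchases of equities on the domestic stock exchange 911.7, sale of domestic government bonds to non-residents 410.6, new loans extended by domestic banks to foreign borrowers 1021.3, domestic pension funds' purchases of foreign equities 438.6; capital account: acquisition of foreign patents and trademarks (non-produced assets) 79.8.)

1700.8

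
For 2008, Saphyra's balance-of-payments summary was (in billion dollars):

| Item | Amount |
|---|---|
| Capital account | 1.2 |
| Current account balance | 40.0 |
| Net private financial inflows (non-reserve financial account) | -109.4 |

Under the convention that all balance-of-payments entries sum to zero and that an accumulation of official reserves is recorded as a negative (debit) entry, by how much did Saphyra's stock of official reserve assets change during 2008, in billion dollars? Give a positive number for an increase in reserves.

-68.2

Official reserve transactions balance = -(40.0 + 1.2 + (-109.4)) = 68.2
An accumulation of reserves is recorded as a debit (negative entry), so the change in the stock of reserves is the negative of that balance.
Change in official reserves = -(68.2) = -68.2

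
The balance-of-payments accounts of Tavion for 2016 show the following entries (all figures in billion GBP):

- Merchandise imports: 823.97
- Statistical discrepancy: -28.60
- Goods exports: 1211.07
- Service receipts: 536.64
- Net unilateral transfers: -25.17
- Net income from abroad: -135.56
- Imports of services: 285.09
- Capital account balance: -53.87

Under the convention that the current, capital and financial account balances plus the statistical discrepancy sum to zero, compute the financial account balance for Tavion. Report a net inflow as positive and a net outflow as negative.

-395.45

Goods balance = 1211.07 - 823.97 = 387.10
Services balance = 536.64 - 285.09 = 251.55
Trade balance (goods + services) = 387.10 + 251.55 = 638.65
Net primary income = -135.56
Net secondary income = -25.17
Current account = 638.65 + (-135.56) + (-25.17) = 477.92
Financial account = -(477.92 + (-53.87) + (-28.60)) = -395.45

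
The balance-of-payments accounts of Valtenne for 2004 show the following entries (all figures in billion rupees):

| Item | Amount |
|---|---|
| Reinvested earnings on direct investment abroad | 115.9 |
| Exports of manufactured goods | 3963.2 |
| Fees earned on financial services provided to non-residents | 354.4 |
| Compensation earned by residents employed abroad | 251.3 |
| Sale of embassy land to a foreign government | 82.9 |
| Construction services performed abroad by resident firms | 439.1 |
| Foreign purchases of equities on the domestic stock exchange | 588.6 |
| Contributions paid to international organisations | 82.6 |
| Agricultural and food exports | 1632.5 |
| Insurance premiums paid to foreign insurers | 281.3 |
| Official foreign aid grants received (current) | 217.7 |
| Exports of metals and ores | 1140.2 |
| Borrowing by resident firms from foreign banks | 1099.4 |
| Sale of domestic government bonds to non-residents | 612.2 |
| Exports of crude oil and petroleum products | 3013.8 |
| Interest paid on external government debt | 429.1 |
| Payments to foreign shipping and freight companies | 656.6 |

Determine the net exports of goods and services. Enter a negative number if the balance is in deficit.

Goods: 3963.2 + 1140.2 + 1632.5 + 3013.8 = 9749.7
Services: 439.1 - 656.6 - 281.3 + 354.4 = -144.4
Trade balance = 9749.7 + (-144.4) = 9605.3
(Excluded from the trade balance — primary income: reinvested earnings on direct investment abroad 115.9, compensation earned by residents employed abroad 251.3, interest paid on external government debt 429.1; capital account: sale of embassy land to a foreign government 82.9; financial account: foreign purchases of equities on the domestic stock exchange 588.6, borrowing by resident firms from foreign banks 1099.4, sale of domestic government bonds to non-residents 612.2; secondary income: contributions paid to international organisations 82.6, official foreign aid grants received (current) 217.7.)

9605.3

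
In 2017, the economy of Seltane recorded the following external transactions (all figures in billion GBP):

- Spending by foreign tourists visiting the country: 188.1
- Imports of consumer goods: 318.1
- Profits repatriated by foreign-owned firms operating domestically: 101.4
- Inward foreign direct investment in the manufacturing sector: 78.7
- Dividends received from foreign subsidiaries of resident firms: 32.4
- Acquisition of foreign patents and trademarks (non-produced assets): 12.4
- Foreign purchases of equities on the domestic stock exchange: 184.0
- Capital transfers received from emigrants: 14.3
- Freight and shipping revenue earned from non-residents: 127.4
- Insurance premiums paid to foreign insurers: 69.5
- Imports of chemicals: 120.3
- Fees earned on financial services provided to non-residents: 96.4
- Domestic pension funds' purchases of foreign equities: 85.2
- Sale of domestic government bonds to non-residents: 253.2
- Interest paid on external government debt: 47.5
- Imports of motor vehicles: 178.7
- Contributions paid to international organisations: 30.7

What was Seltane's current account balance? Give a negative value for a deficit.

-421.9

Goods: -120.3 - 318.1 - 178.7 = -617.1
Services: -69.5 + 188.1 + 127.4 + 96.4 = 342.4
Primary income: -101.4 - 47.5 + 32.4 = -116.5
Secondary income: -30.7
Current account = (-617.1) + 342.4 + (-116.5) + (-30.7) = -421.9
(Excluded from the current account — financial account: inward foreign direct investment in the manufacturing sector 78.7, foreign purchases of equities on the domestic stock exchange 184.0, domestic pension funds' purchases of foreign equities 85.2, sale of domestic government bonds to non-residents 253.2; capital account: acquisition of foreign patents and trademarks (non-produced assets) 12.4, capital transfers received from emigrants 14.3.)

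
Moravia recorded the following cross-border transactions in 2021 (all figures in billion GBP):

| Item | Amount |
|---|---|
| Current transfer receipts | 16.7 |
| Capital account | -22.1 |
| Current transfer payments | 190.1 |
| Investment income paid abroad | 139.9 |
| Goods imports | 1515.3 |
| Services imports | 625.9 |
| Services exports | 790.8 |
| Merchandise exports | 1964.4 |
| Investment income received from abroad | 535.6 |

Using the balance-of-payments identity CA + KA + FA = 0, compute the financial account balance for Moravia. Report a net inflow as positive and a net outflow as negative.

Goods balance = 1964.4 - 1515.3 = 449.1
Services balance = 790.8 - 625.9 = 164.9
Trade balance (goods + services) = 449.1 + 164.9 = 614.0
Net primary income = 535.6 - 139.9 = 395.7
Net secondary income = 16.7 - 190.1 = -173.4
Current account = 614.0 + 395.7 + (-173.4) = 836.3
Financial account = -(836.3 + (-22.1)) = -814.2

-814.2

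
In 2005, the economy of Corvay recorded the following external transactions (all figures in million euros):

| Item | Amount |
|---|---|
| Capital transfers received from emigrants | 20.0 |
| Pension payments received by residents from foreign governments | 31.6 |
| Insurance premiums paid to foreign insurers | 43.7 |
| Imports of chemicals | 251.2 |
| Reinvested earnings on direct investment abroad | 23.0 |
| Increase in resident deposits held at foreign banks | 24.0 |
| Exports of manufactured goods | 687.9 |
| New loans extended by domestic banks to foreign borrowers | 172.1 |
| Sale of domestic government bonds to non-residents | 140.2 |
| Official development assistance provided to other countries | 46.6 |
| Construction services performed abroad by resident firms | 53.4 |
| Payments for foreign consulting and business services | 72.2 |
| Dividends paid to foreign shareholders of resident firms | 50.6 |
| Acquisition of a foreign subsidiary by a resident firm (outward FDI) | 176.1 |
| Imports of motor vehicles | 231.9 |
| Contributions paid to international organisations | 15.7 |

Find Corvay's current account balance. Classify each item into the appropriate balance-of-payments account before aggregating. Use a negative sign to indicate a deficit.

Goods: 687.9 - 251.2 - 231.9 = 204.8
Services: -43.7 - 72.2 + 53.4 = -62.5
Primary income: 23.0 - 50.6 = -27.6
Secondary income: 31.6 - 46.6 - 15.7 = -30.7
Current account = 204.8 + (-62.5) + (-27.6) + (-30.7) = 84.0
(Excluded from the current account — capital account: capital transfers received from emigrants 20.0; financial account: increase in resident deposits held at foreign banks 24.0, new loans extended by domestic banks to foreign borrowers 172.1, sale of domestic government bonds to non-residents 140.2, acquisition of a foreign subsidiary by a resident firm (outward FDI) 176.1.)

84.0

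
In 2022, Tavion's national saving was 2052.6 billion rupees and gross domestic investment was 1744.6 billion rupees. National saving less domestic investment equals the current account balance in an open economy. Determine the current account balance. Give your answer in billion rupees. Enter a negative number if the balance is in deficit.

308.0

CA = S - I = 2052.6 - 1744.6 = 308.0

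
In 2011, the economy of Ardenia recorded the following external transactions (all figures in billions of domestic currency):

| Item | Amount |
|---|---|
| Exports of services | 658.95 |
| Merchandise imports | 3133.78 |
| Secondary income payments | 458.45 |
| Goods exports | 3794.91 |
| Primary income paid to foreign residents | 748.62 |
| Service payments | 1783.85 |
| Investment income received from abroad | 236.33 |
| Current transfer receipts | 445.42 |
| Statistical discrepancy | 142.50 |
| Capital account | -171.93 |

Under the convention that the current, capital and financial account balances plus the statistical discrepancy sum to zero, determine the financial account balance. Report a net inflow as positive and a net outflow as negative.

1018.52

Goods balance = 3794.91 - 3133.78 = 661.13
Services balance = 658.95 - 1783.85 = -1124.90
Trade balance (goods + services) = 661.13 + (-1124.90) = -463.77
Net primary income = 236.33 - 748.62 = -512.29
Net secondary income = 445.42 - 458.45 = -13.03
Current account = -463.77 + (-512.29) + (-13.03) = -989.09
Financial account = -(-989.09 + (-171.93) + 142.50) = 1018.52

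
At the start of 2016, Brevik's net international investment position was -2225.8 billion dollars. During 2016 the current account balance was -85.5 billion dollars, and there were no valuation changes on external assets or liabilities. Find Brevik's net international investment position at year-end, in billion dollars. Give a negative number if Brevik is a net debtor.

With no valuation effects, change in NIIP = current account = -85.5
End-of-year NIIP = -2225.8 + (-85.5) = -2311.3

-2311.3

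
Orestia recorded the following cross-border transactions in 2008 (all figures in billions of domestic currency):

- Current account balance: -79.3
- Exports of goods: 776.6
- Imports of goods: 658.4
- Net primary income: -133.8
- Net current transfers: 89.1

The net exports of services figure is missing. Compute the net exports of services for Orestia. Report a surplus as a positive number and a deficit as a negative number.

-152.8

Current account = goods balance + services balance + net primary income + net secondary income
Sum of the known components = 73.5
Net exports of services = CA - (known components) = -79.3 - 73.5 = -152.8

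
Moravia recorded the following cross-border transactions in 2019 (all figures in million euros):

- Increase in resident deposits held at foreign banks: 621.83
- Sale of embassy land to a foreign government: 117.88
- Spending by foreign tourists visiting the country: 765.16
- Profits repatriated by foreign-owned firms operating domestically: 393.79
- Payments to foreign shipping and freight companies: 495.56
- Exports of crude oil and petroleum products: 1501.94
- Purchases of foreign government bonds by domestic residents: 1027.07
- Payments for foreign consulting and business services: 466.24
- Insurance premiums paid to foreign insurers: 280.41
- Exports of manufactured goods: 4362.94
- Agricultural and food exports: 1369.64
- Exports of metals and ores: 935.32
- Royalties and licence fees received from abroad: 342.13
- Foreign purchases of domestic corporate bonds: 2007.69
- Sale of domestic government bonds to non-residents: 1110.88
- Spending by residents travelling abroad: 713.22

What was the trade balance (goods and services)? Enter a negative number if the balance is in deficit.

Goods: 1501.94 + 4362.94 + 1369.64 + 935.32 = 8169.84
Services: -466.24 + 342.13 - 280.41 - 713.22 - 495.56 + 765.16 = -848.14
Trade balance = 8169.84 + (-848.14) = 7321.70
(Excluded from the trade balance — financial account: increase in resident deposits held at foreign banks 621.83, purchases of foreign government bonds by domestic residents 1027.07, foreign purchases of domestic corporate bonds 2007.69, sale of domestic government bonds to non-residents 1110.88; capital account: sale of embassy land to a foreign government 117.88; primary income: profits repatriated by foreign-owned firms operating domestically 393.79.)

7321.70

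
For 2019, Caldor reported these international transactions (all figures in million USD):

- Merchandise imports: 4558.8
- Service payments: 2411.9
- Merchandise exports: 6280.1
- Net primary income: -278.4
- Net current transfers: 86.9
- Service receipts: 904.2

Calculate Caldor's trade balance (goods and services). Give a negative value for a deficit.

213.6

Goods balance = 6280.1 - 4558.8 = 1721.3
Services balance = 904.2 - 2411.9 = -1507.7
Trade balance (goods + services) = 1721.3 + (-1507.7) = 213.6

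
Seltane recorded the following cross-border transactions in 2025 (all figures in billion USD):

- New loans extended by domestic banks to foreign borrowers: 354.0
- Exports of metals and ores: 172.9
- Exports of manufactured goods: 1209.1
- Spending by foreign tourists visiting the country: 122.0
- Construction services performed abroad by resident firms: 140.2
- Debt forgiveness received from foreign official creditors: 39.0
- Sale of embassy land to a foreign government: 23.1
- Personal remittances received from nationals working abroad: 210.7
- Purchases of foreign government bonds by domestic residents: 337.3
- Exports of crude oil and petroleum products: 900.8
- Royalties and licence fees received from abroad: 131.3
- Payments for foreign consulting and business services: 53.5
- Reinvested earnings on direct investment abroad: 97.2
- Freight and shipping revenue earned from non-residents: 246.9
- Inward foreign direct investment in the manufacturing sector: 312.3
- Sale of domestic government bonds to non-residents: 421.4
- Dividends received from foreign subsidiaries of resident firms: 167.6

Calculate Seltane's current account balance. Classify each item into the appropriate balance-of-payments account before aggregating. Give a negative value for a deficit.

Goods: 900.8 + 1209.1 + 172.9 = 2282.8
Services: 140.2 + 246.9 + 122.0 + 131.3 - 53.5 = 586.9
Primary income: 97.2 + 167.6 = 264.8
Secondary income: 210.7
Current account = 2282.8 + 586.9 + 264.8 + 210.7 = 3345.2
(Excluded from the current account — financial account: new loans extended by domestic banks to foreign borrowers 354.0, purchases of foreign government bonds by domestic residents 337.3, inward foreign direct investment in the manufacturing sector 312.3, sale of domestic government bonds to non-residents 421.4; capital account: debt forgiveness received from foreign official creditors 39.0, sale of embassy land to a foreign government 23.1.)

3345.2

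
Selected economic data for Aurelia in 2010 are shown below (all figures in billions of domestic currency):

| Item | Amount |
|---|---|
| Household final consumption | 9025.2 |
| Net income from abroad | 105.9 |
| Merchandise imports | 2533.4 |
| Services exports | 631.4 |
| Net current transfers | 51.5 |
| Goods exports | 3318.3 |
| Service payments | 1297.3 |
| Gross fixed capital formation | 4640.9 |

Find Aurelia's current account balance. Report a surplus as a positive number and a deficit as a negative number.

276.4

Goods balance = 3318.3 - 2533.4 = 784.9
Services balance = 631.4 - 1297.3 = -665.9
Trade balance (goods + services) = 784.9 + (-665.9) = 119.0
Net primary income = 105.9
Net secondary income = 51.5
Current account = 119.0 + 105.9 + 51.5 = 276.4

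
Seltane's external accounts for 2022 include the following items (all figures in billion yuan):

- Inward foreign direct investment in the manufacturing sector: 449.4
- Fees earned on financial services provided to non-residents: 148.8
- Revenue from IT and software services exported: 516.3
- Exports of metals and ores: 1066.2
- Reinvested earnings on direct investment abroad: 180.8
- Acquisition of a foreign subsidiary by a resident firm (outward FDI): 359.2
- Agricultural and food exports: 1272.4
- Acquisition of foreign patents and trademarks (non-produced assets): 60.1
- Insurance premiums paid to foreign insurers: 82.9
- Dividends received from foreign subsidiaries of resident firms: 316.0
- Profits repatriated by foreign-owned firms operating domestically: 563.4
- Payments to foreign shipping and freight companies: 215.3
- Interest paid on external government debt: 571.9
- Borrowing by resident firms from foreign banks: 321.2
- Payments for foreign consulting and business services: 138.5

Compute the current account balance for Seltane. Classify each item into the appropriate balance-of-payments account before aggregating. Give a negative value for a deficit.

Goods: 1066.2 + 1272.4 = 2338.6
Services: 148.8 - 215.3 + 516.3 - 82.9 - 138.5 = 228.4
Primary income: -571.9 + 180.8 - 563.4 + 316.0 = -638.5
Current account = 2338.6 + 228.4 + (-638.5) = 1928.5
(Excluded from the current account — financial account: inward foreign direct investment in the manufacturing sector 449.4, acquisition of a foreign subsidiary by a resident firm (outward FDI) 359.2, borrowing by resident firms from foreign banks 321.2; capital account: acquisition of foreign patents and trademarks (non-produced assets) 60.1.)

1928.5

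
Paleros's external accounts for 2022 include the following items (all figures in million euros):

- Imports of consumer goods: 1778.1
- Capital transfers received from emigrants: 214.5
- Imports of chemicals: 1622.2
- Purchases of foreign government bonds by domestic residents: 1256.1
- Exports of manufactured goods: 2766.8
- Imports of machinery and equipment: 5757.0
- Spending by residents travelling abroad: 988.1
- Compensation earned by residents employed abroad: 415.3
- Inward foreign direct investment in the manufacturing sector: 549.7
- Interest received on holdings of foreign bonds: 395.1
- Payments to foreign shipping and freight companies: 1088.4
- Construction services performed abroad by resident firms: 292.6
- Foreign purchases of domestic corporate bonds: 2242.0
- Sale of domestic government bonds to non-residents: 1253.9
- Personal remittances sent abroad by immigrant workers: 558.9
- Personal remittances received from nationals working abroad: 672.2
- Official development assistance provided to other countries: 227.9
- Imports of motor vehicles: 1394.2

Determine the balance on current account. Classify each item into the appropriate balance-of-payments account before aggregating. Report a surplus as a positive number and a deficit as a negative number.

-8872.8

Goods: -1394.2 + 2766.8 - 5757.0 - 1778.1 - 1622.2 = -7784.7
Services: -1088.4 - 988.1 + 292.6 = -1783.9
Primary income: 395.1 + 415.3 = 810.4
Secondary income: -558.9 - 227.9 + 672.2 = -114.6
Current account = (-7784.7) + (-1783.9) + 810.4 + (-114.6) = -8872.8
(Excluded from the current account — capital account: capital transfers received from emigrants 214.5; financial account: purchases of foreign government bonds by domestic residents 1256.1, inward foreign direct investment in the manufacturing sector 549.7, foreign purchases of domestic corporate bonds 2242.0, sale of domestic government bonds to non-residents 1253.9.)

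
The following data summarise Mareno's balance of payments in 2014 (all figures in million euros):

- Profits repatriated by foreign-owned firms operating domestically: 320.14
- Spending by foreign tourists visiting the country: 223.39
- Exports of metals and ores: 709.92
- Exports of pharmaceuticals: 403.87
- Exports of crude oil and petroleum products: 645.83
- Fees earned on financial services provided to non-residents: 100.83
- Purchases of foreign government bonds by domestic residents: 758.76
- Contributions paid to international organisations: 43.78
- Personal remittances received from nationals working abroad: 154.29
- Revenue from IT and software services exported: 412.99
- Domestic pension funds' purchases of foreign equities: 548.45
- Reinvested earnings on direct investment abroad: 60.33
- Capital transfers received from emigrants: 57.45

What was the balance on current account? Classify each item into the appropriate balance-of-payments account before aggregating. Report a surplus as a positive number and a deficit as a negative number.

Goods: 709.92 + 645.83 + 403.87 = 1759.62
Services: 100.83 + 223.39 + 412.99 = 737.21
Primary income: -320.14 + 60.33 = -259.81
Secondary income: 154.29 - 43.78 = 110.51
Current account = 1759.62 + 737.21 + (-259.81) + 110.51 = 2347.53
(Excluded from the current account — financial account: purchases of foreign government bonds by domestic residents 758.76, domestic pension funds' purchases of foreign equities 548.45; capital account: capital transfers received from emigrants 57.45.)

2347.53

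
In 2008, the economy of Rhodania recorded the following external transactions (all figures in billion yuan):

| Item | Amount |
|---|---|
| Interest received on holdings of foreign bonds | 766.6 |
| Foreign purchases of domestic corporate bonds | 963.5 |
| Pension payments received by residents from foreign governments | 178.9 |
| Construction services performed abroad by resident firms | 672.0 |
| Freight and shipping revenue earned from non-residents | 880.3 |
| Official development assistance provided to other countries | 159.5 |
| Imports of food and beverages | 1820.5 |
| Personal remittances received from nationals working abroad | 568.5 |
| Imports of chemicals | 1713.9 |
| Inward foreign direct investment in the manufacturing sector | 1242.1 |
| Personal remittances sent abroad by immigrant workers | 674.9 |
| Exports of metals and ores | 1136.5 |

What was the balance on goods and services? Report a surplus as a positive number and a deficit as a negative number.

Goods: 1136.5 - 1820.5 - 1713.9 = -2397.9
Services: 880.3 + 672.0 = 1552.3
Trade balance = -2397.9 + 1552.3 = -845.6
(Excluded from the trade balance — primary income: interest received on holdings of foreign bonds 766.6; financial account: foreign purchases of domestic corporate bonds 963.5, inward foreign direct investment in the manufacturing sector 1242.1; secondary income: pension payments received by residents from foreign governments 178.9, official development assistance provided to other countries 159.5, personal remittances received from nationals working abroad 568.5, personal remittances sent abroad by immigrant workers 674.9.)

-845.6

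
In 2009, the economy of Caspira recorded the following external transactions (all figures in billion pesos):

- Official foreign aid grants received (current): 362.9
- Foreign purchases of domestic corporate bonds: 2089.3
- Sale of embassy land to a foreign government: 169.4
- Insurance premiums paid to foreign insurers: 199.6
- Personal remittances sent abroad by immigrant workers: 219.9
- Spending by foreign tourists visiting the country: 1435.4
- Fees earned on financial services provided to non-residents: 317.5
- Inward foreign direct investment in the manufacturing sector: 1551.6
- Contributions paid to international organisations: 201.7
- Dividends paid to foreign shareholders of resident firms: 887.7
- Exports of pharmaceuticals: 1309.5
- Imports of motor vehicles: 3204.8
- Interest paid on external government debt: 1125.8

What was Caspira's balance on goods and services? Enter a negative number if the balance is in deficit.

Goods: -3204.8 + 1309.5 = -1895.3
Services: 317.5 + 1435.4 - 199.6 = 1553.3
Trade balance = -1895.3 + 1553.3 = -342.0
(Excluded from the trade balance — secondary income: official foreign aid grants received (current) 362.9, personal remittances sent abroad by immigrant workers 219.9, contributions paid to international organisations 201.7; financial account: foreign purchases of domestic corporate bonds 2089.3, inward foreign direct investment in the manufacturing sector 1551.6; capital account: sale of embassy land to a foreign government 169.4; primary income: dividends paid to foreign shareholders of resident firms 887.7, interest paid on external government debt 1125.8.)

-342.0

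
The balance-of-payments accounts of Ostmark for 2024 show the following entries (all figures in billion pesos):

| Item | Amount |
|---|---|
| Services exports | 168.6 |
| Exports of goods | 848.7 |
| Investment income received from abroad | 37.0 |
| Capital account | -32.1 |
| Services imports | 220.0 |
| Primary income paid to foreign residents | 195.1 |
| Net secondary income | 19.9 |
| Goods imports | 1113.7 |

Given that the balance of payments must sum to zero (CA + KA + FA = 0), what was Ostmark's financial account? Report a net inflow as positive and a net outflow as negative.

Goods balance = 848.7 - 1113.7 = -265.0
Services balance = 168.6 - 220.0 = -51.4
Trade balance (goods + services) = -265.0 + (-51.4) = -316.4
Net primary income = 37.0 - 195.1 = -158.1
Net secondary income = 19.9
Current account = -316.4 + (-158.1) + 19.9 = -454.6
Financial account = -(-454.6 + (-32.1)) = 486.7

486.7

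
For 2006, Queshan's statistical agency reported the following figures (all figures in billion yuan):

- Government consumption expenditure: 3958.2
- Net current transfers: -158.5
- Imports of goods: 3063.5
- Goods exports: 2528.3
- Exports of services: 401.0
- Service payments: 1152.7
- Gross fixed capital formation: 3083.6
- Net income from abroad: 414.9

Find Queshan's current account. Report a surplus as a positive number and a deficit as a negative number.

Goods balance = 2528.3 - 3063.5 = -535.2
Services balance = 401.0 - 1152.7 = -751.7
Trade balance (goods + services) = -535.2 + (-751.7) = -1286.9
Net primary income = 414.9
Net secondary income = -158.5
Current account = -1286.9 + 414.9 + (-158.5) = -1030.5

-1030.5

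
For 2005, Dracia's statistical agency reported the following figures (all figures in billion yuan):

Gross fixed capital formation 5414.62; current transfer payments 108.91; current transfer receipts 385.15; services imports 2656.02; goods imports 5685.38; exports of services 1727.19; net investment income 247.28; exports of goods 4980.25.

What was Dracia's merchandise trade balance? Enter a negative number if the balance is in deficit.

-705.13

Goods balance = 4980.25 - 5685.38 = -705.13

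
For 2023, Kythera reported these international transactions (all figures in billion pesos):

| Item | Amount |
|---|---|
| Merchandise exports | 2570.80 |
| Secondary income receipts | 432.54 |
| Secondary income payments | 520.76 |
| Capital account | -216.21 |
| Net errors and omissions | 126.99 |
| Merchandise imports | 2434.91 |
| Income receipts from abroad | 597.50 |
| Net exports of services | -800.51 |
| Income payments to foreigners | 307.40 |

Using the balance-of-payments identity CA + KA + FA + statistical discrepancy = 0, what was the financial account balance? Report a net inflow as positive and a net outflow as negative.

Goods balance = 2570.80 - 2434.91 = 135.89
Services balance = -800.51
Trade balance (goods + services) = 135.89 + (-800.51) = -664.62
Net primary income = 597.50 - 307.40 = 290.10
Net secondary income = 432.54 - 520.76 = -88.22
Current account = -664.62 + 290.10 + (-88.22) = -462.74
Financial account = -(-462.74 + (-216.21) + 126.99) = 551.96

551.96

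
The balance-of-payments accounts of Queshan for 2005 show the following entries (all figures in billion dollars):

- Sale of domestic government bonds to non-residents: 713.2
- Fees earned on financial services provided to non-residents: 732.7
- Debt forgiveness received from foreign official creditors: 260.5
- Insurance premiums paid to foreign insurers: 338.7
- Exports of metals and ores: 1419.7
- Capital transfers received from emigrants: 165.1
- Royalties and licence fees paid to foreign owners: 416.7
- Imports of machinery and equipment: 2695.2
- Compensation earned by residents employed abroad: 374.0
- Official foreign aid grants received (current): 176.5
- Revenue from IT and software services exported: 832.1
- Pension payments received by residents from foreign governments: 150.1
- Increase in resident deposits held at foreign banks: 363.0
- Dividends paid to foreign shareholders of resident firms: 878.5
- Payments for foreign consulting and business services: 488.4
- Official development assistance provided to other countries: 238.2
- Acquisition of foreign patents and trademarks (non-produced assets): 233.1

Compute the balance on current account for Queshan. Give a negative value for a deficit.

-1370.6

Goods: -2695.2 + 1419.7 = -1275.5
Services: -416.7 + 832.1 - 488.4 + 732.7 - 338.7 = 321.0
Primary income: -878.5 + 374.0 = -504.5
Secondary income: -238.2 + 176.5 + 150.1 = 88.4
Current account = (-1275.5) + 321.0 + (-504.5) + 88.4 = -1370.6
(Excluded from the current account — financial account: sale of domestic government bonds to non-residents 713.2, increase in resident deposits held at foreign banks 363.0; capital account: debt forgiveness received from foreign official creditors 260.5, capital transfers received from emigrants 165.1, acquisition of foreign patents and trademarks (non-produced assets) 233.1.)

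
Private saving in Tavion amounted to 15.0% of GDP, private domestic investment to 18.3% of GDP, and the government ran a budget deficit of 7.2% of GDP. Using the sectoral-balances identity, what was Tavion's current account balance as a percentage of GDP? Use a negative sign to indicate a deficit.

-10.5

By the sectoral-balances identity, CA = (S_private - I) + (T - G).
Private balance = 15.0 - 18.3 = -3.3
Government balance (T - G) = -7.2
CA = -3.3 + (-7.2) = -10.5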